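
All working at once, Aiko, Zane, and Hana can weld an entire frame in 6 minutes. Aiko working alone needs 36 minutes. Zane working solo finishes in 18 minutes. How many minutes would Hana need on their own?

Combined rate is 1/6 per minute.
Known contribution: 1/36 + 1/18 = (1 + 2)/36 = 3/36 = 1/12 per minute.
So Hana's rate is 1/6 − 1/12 = 1/12, meaning 12 minutes alone.

12 minutes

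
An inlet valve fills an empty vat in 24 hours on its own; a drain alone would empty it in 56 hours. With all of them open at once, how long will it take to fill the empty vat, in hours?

Net rate = 1/24 − 1/56 = (7 − 3)/168 = 4/168 = 1/42 per hour.
Filling time = 1 ÷ (1/42) = 42 hours.

42 hours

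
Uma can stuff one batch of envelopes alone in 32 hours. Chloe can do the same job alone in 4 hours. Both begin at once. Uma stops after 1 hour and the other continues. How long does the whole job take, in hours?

31/8 hours

In the first 1 hour the combined rate is 9/32, so 9/32 of the job is done, leaving 23/32.
After Uma leaves the rate is 1/4 per hour; the remaining 23/32 takes 23/8 hours.
Total = 1 + 23/8 = 31/8 hours.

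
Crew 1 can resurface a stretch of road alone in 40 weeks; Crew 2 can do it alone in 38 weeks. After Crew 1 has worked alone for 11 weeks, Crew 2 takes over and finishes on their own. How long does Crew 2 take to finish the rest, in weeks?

551/20 weeks

In 11 weeks Crew 1 does 11/40 of the job, leaving 29/40.
Crew 2 works at 1/38 per week, so finishing takes 29/40 ÷ 1/38 = 551/20 weeks.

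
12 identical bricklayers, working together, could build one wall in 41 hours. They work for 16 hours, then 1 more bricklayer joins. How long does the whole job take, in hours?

One bricklayer does 1/492 of the job per hour.
After 16 hours with 12 bricklayers, 16/41 is done (25/41 left).
With 13 bricklayers the rate is 13/492, so the rest takes 25/41 ÷ 13/492 = 300/13 hours.
Total = 16 + 300/13 = 508/13 hours.

508/13 hours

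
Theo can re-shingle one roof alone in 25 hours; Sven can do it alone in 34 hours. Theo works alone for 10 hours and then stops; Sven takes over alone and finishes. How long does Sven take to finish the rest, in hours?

102/5 hours

In 10 hours Theo does 10/25 = 2/5 of the job, leaving 3/5.
Sven works at 1/34 per hour, so finishing takes 3/5 ÷ 1/34 = 102/5 hours.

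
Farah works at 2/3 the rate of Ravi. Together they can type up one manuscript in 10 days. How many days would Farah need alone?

25 days

Let Ravi's rate be r; then Farah's rate is (2/3)r, so together (2/3 + 1)r = (5/3)r = 1/10.
Thus r = 3/50 per day.
Ravi alone: 50/3 days; Farah alone: 25 days.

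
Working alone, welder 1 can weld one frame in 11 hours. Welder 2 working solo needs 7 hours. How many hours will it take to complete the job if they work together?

Combined rate: 1/11 + 1/7 = (7 + 11)/77 = 18/77 per hour.
Time = 1 ÷ (18/77) = 77/18 hours.

77/18 hours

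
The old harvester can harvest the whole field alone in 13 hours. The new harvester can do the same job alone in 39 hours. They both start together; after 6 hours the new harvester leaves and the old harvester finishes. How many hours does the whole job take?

11 hours

In the first 6 hours the combined rate is 4/39, so 8/13 of the job is done, leaving 5/13.
After the new harvester leaves the rate is 1/13 per hour; the remaining 5/13 takes 5 hours.
Total = 6 + 5 = 11 hours.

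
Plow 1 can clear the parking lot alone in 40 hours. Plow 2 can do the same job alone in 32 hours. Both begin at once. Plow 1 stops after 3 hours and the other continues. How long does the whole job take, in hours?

In the first 3 hours the combined rate is 9/160, so 27/160 of the job is done, leaving 133/160.
After Plow 1 leaves the rate is 1/32 per hour; the remaining 133/160 takes 133/5 hours.
Total = 3 + 133/5 = 148/5 hours.

148/5 hours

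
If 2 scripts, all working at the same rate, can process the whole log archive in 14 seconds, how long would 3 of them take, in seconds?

Total work is 2·14 = 28 script-seconds.
With 3 scripts: 28/3 seconds.

28/3 seconds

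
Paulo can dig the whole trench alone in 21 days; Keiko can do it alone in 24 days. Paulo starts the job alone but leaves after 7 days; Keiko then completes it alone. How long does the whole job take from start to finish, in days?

In 7 days Paulo does 7/21 = 1/3 of the job, leaving 2/3.
Keiko works at 1/24 per day, so finishing takes 2/3 ÷ 1/24 = 16 days.
Total time = 7 + 16 = 23 days.

23 days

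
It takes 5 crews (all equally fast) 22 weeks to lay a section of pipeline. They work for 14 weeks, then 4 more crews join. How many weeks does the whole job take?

166/9 weeks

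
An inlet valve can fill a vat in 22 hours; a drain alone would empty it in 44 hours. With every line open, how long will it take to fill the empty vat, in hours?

44 hours

Net rate = 1/22 − 1/44 = (2 − 1)/44 = 1/44 per hour.
Filling time = 1 ÷ (1/44) = 44 hours.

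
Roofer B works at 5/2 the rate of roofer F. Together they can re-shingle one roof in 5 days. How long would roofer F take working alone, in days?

Let roofer F's rate be r; then roofer B's rate is (5/2)r, so together (5/2 + 1)r = (7/2)r = 1/5.
Thus r = 2/35 per day.
Roofer F alone: 35/2 days; roofer B alone: 7 days.

35/2 days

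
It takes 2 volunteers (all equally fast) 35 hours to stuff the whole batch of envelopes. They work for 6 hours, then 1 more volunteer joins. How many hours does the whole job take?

One volunteer does 1/70 of the job per hour.
After 6 hours with 2 volunteers, 6/35 is done (29/35 left).
With 3 volunteers the rate is 3/70, so the rest takes 29/35 ÷ 3/70 = 58/3 hours.
Total = 6 + 58/3 = 76/3 hours.

76/3 hours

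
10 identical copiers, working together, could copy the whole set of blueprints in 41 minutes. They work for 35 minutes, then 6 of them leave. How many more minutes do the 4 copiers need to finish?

One copier does 1/410 of the job per minute.
After 35 minutes with 10 copiers, 35/41 is done (6/41 left).
With 4 copiers the rate is 4/410 = 2/205, so the rest takes 6/41 ÷ 2/205 = 15 minutes.

15 minutes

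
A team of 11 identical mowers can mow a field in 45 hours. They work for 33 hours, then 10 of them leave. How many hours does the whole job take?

165 hours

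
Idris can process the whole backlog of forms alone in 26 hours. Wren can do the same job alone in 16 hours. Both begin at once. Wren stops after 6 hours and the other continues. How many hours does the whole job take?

In the first 6 hours the combined rate is 21/208, so 63/104 of the job is done, leaving 41/104.
After Wren leaves the rate is 1/26 per hour; the remaining 41/104 takes 41/4 hours.
Total = 6 + 41/4 = 65/4 hours.

65/4 hours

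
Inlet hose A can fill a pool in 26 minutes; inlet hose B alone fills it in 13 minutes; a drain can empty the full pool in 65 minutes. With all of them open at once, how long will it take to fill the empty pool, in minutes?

10 minutes

Net rate = 1/26 + 1/13 − 1/65 = (5 + 10 − 2)/130 = 13/130 = 1/10 per minute.
Filling time = 1 ÷ (1/10) = 10 minutes.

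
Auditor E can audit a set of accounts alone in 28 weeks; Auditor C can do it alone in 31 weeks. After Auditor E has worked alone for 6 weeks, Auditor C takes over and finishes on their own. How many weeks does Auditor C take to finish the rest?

341/14 weeks

In 6 weeks Auditor E does 6/28 = 3/14 of the job, leaving 11/14.
Auditor C works at 1/31 per week, so finishing takes 11/14 ÷ 1/31 = 341/14 weeks.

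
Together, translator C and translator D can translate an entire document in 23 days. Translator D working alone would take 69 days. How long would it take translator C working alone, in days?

Combined rate is 1/23 per day.
Known contribution: 1/69 per day.
So translator C's rate is 1/23 − 1/69 = 2/69, meaning 69/2 days alone.

69/2 days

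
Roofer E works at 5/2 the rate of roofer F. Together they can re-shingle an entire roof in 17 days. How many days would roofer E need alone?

119/5 days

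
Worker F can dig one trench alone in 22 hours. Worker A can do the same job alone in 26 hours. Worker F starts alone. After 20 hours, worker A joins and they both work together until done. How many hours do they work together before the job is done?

In the first 20 hours worker F alone does 20/22 = 10/11 of the job, leaving 1/11.
Once everyone is working, combined rate: 1/22 + 1/26 = (13 + 11)/286 = 24/286 = 12/143 per hour.
Remaining 1/11 at 12/143 per hour takes 13/12 hours.

13/12 hours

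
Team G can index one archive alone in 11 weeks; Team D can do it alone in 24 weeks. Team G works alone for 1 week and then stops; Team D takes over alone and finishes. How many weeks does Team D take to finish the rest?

In 1 week Team G does 1/11 of the job, leaving 10/11.
Team D works at 1/24 per week, so finishing takes 10/11 ÷ 1/24 = 240/11 weeks.

240/11 weeks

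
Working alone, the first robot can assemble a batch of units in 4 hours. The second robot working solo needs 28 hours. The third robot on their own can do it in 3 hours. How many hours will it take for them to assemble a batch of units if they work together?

Combined rate: 1/4 + 1/28 + 1/3 = (21 + 3 + 28)/84 = 52/84 = 13/21 per hour.
Time = 1 ÷ (13/21) = 21/13 hours.

21/13 hours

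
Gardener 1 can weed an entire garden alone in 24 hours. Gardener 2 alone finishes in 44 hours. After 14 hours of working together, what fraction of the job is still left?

13/132

Combined rate: 1/24 + 1/44 = (11 + 6)/264 = 17/264 per hour.
In 14 hours they complete 14·17/264 = 119/132 of the job.
So 13/132 remains.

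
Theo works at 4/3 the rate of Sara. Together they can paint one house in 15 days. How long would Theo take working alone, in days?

Let Sara's rate be r; then Theo's rate is (4/3)r, so together (4/3 + 1)r = (7/3)r = 1/15.
Thus r = 1/35 per day.
Sara alone: 35 days; Theo alone: 105/4 days.

105/4 days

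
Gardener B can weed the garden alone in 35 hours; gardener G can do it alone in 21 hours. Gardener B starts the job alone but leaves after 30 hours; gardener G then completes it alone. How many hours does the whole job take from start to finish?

33 hours

In 30 hours gardener B does 30/35 = 6/7 of the job, leaving 1/7.
Gardener G works at 1/21 per hour, so finishing takes 1/7 ÷ 1/21 = 3 hours.
Total time = 30 + 3 = 33 hours.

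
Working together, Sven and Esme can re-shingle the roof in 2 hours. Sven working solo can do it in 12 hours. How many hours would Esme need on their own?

Combined rate is 1/2 per hour.
Known contribution: 1/12 per hour.
So Esme's rate is 1/2 − 1/12 = 5/12, meaning 12/5 hours alone.

12/5 hours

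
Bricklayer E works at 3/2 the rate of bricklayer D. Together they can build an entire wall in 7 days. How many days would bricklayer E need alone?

35/3 days

Let bricklayer D's rate be r; then bricklayer E's rate is (3/2)r, so together (3/2 + 1)r = (5/2)r = 1/7.
Thus r = 2/35 per day.
Bricklayer D alone: 35/2 days; bricklayer E alone: 35/3 days.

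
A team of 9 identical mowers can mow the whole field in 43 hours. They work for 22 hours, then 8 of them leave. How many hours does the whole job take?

211 hours

One mower does 1/387 of the job per hour.
After 22 hours with 9 mowers, 22/43 is done (21/43 left).
With 1 mower the rate is 1/387, so the rest takes 21/43 ÷ 1/387 = 189 hours.
Total = 22 + 189 = 211 hours.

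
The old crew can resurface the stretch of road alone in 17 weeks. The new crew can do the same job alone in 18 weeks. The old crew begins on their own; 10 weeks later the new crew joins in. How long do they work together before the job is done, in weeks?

In the first 10 weeks the old crew alone does 10/17 of the job, leaving 7/17.
Once everyone is working, combined rate: 1/17 + 1/18 = (18 + 17)/306 = 35/306 per week.
Remaining 7/17 at 35/306 per week takes 18/5 weeks.

18/5 weeks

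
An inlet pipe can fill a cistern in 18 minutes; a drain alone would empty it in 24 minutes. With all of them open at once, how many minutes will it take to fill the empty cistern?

72 minutes

Net rate = 1/18 − 1/24 = (4 − 3)/72 = 1/72 per minute.
Filling time = 1 ÷ (1/72) = 72 minutes.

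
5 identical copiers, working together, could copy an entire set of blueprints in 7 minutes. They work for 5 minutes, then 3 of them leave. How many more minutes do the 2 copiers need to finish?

One copier does 1/35 of the job per minute.
After 5 minutes with 5 copiers, 5/7 is done (2/7 left).
With 2 copiers the rate is 2/35, so the rest takes 2/7 ÷ 2/35 = 5 minutes.

5 minutes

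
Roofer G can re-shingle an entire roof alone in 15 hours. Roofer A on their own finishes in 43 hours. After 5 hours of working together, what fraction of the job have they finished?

Combined rate: 1/15 + 1/43 = (43 + 15)/645 = 58/645 per hour.
In 5 hours they complete 5·58/645 = 58/129 of the job.

58/129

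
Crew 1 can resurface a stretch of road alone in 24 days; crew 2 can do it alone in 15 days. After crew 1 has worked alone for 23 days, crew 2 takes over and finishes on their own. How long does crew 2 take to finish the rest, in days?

In 23 days crew 1 does 23/24 of the job, leaving 1/24.
Crew 2 works at 1/15 per day, so finishing takes 1/24 ÷ 1/15 = 5/8 days.

5/8 days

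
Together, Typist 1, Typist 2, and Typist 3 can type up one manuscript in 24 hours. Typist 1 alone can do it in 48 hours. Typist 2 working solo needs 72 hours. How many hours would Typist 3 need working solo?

Combined rate is 1/24 per hour.
Known contribution: 1/48 + 1/72 = (3 + 2)/144 = 5/144 per hour.
So Typist 3's rate is 1/24 − 5/144 = 1/144, meaning 144 hours alone.

144 hours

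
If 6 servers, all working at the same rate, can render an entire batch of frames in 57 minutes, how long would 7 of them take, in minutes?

Total work is 6·57 = 342 server-minutes.
With 7 servers: 342/7 minutes.

342/7 minutes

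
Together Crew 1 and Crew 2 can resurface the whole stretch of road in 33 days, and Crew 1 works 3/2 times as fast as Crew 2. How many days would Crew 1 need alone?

Let Crew 2's rate be r; then Crew 1's rate is (3/2)r, so together (3/2 + 1)r = (5/2)r = 1/33.
Thus r = 2/165 per day.
Crew 2 alone: 165/2 days; Crew 1 alone: 55 days.

55 days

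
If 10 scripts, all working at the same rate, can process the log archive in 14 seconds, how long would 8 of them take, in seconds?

35/2 seconds

Total work is 10·14 = 140 script-seconds.
With 8 scripts: 140/8 = 35/2 seconds.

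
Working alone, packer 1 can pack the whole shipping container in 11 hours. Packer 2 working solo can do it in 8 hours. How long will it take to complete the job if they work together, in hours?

88/19 hours

With two workers the combined time is the product over the sum: 11·8/(11+8) = 88/19 hours.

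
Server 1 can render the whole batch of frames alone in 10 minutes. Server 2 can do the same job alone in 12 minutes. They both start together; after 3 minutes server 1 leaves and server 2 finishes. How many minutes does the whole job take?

In the first 3 minutes the combined rate is 11/60, so 11/20 of the job is done, leaving 9/20.
After server 1 leaves the rate is 1/12 per minute; the remaining 9/20 takes 27/5 minutes.
Total = 3 + 27/5 = 42/5 minutes.

42/5 minutes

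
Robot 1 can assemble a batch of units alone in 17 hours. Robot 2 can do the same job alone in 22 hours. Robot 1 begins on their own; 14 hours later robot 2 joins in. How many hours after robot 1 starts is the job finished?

In the first 14 hours robot 1 alone does 14/17 of the job, leaving 3/17.
Once everyone is working, combined rate: 1/17 + 1/22 = (22 + 17)/374 = 39/374 per hour.
Remaining 3/17 at 39/374 per hour takes 22/13 hours.
Total from the start = 14 + 22/13 = 204/13 hours.

204/13 hours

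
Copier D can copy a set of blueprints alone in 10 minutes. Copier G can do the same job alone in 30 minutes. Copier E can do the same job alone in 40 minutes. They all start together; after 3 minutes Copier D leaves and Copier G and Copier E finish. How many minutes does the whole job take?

12 minutes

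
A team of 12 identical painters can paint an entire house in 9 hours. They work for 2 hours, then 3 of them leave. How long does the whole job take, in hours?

One painter does 1/108 of the job per hour.
After 2 hours with 12 painters, 2/9 is done (7/9 left).
With 9 painters the rate is 9/108 = 1/12, so the rest takes 7/9 ÷ 1/12 = 28/3 hours.
Total = 2 + 28/3 = 34/3 hours.

34/3 hours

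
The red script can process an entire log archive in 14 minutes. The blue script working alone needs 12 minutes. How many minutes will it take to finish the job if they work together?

84/13 minutes

With two workers the combined time is the product over the sum: 14·12/(14+12) = 168/26 = 84/13 minutes.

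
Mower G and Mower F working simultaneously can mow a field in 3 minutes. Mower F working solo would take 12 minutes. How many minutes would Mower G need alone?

Combined rate is 1/3 per minute.
Known contribution: 1/12 per minute.
So Mower G's rate is 1/3 − 1/12 = 1/4, meaning 4 minutes alone.

4 minutes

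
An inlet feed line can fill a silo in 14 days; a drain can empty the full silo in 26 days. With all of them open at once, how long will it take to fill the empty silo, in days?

Net rate = 1/14 − 1/26 = (13 − 7)/182 = 6/182 = 3/91 per day.
Filling time = 1 ÷ (3/91) = 91/3 days.

91/3 days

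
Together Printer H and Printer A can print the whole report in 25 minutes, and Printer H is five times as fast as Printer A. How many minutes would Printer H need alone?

30 minutes

Let Printer A's rate be r; then Printer H's rate is 5r, so together (5 + 1)r = 6r = 1/25.
Thus r = 1/150 per minute.
Printer A alone: 150 minutes; Printer H alone: 30 minutes.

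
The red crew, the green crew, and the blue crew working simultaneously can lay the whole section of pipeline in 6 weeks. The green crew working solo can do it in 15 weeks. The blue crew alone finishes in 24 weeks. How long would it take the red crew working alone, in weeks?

120/7 weeks

Combined rate is 1/6 per week.
Known contribution: 1/15 + 1/24 = (8 + 5)/120 = 13/120 per week.
So the red crew's rate is 1/6 − 13/120 = 7/120, meaning 120/7 weeks alone.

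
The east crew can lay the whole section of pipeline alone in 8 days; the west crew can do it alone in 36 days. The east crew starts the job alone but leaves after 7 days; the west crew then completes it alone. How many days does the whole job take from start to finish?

23/2 days

In 7 days the east crew does 7/8 of the job, leaving 1/8.
The west crew works at 1/36 per day, so finishing takes 1/8 ÷ 1/36 = 9/2 days.
Total time = 7 + 9/2 = 23/2 days.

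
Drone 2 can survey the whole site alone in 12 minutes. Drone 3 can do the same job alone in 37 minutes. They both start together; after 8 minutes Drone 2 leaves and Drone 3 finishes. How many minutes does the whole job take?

37/3 minutes

In the first 8 minutes the combined rate is 49/444, so 98/111 of the job is done, leaving 13/111.
After Drone 2 leaves the rate is 1/37 per minute; the remaining 13/111 takes 13/3 minutes.
Total = 8 + 13/3 = 37/3 minutes.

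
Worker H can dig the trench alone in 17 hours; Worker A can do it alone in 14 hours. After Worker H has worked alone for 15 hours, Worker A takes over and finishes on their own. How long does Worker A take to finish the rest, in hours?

28/17 hours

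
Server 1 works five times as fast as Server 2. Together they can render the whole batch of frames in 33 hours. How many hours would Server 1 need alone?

Let Server 2's rate be r; then Server 1's rate is 5r, so together (5 + 1)r = 6r = 1/33.
Thus r = 1/198 per hour.
Server 2 alone: 198 hours; Server 1 alone: 198/5 hours.

198/5 hours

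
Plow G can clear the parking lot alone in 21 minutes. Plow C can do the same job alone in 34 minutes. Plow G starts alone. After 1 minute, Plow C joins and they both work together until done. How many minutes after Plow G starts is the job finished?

147/11 minutes

In the first 1 minute Plow G alone does 1/21 of the job, leaving 20/21.
Once everyone is working, combined rate: 1/21 + 1/34 = (34 + 21)/714 = 55/714 per minute.
Remaining 20/21 at 55/714 per minute takes 136/11 minutes.
Total from the start = 1 + 136/11 = 147/11 minutes.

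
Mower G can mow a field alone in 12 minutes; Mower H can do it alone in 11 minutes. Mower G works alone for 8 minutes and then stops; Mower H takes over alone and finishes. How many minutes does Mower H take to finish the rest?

In 8 minutes Mower G does 8/12 = 2/3 of the job, leaving 1/3.
Mower H works at 1/11 per minute, so finishing takes 1/3 ÷ 1/11 = 11/3 minutes.

11/3 minutes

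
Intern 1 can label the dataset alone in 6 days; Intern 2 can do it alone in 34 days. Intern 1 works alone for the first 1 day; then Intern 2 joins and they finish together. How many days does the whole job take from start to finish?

21/4 days

In 1 day Intern 1 does 1/6 of the job, leaving 5/6.
Intern 1 and Intern 2 together work at 10/51 per day, so finishing takes 5/6 ÷ 10/51 = 17/4 days.
Total time = 1 + 17/4 = 21/4 days.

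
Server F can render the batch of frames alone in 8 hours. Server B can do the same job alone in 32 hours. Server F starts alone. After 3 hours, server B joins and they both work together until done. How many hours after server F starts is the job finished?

In the first 3 hours server F alone does 3/8 of the job, leaving 5/8.
Once everyone is working, combined rate: 1/8 + 1/32 = (4 + 1)/32 = 5/32 per hour.
Remaining 5/8 at 5/32 per hour takes 4 hours.
Total from the start = 3 + 4 = 7 hours.

7 hours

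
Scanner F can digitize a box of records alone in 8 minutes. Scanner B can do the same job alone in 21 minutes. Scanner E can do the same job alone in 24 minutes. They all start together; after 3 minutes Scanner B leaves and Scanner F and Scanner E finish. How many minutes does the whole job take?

In the first 3 minutes the combined rate is 3/14, so 9/14 of the job is done, leaving 5/14.
After Scanner B leaves the rate is 1/6 per minute; the remaining 5/14 takes 15/7 minutes.
Total = 3 + 15/7 = 36/7 minutes.

36/7 minutes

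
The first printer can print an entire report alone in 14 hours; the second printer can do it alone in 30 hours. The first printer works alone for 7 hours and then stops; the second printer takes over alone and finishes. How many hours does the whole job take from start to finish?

22 hours

In 7 hours the first printer does 7/14 = 1/2 of the job, leaving 1/2.
The second printer works at 1/30 per hour, so finishing takes 1/2 ÷ 1/30 = 15 hours.
Total time = 7 + 15 = 22 hours.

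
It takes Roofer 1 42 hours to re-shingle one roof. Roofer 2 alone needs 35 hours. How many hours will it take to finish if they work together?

210/11 hours

Combined rate: 1/42 + 1/35 = (5 + 6)/210 = 11/210 per hour.
Time = 1 ÷ (11/210) = 210/11 hours.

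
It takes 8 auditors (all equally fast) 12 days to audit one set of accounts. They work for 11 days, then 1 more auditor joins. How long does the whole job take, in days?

107/9 days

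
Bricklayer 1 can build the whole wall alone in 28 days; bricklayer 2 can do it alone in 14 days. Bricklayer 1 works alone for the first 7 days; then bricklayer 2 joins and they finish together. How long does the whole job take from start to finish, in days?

In 7 days bricklayer 1 does 7/28 = 1/4 of the job, leaving 3/4.
Bricklayer 1 and bricklayer 2 together work at 3/28 per day, so finishing takes 3/4 ÷ 3/28 = 7 days.
Total time = 7 + 7 = 14 days.

14 days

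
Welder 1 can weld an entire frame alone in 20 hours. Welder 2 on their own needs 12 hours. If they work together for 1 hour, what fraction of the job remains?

13/15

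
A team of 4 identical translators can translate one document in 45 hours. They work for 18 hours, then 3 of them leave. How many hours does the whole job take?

126 hours

One translator does 1/180 of the job per hour.
After 18 hours with 4 translators, 2/5 is done (3/5 left).
With 1 translator the rate is 1/180, so the rest takes 3/5 ÷ 1/180 = 108 hours.
Total = 18 + 108 = 126 hours.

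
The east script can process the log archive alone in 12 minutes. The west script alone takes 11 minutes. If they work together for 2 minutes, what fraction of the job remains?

43/66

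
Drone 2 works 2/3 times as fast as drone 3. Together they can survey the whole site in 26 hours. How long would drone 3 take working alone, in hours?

Let drone 3's rate be r; then drone 2's rate is (2/3)r, so together (2/3 + 1)r = (5/3)r = 1/26.
Thus r = 3/130 per hour.
Drone 3 alone: 130/3 hours; drone 2 alone: 65 hours.

130/3 hours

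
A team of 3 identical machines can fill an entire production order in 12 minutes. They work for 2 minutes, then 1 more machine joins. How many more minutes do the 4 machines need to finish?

15/2 minutes

One machine does 1/36 of the job per minute.
After 2 minutes with 3 machines, 1/6 is done (5/6 left).
With 4 machines the rate is 4/36 = 1/9, so the rest takes 5/6 ÷ 1/9 = 15/2 minutes.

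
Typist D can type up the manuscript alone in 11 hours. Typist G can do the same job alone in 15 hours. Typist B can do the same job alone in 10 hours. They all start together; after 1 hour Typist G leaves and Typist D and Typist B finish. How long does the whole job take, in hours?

In the first 1 hour the combined rate is 17/66, so 17/66 of the job is done, leaving 49/66.
After Typist G leaves the rate is 21/110 per hour; the remaining 49/66 takes 35/9 hours.
Total = 1 + 35/9 = 44/9 hours.

44/9 hours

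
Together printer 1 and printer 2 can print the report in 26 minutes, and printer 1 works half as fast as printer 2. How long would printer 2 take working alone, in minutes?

39 minutes

Let printer 2's rate be r; then printer 1's rate is (1/2)r, so together (1/2 + 1)r = (3/2)r = 1/26.
Thus r = 1/39 per minute.
Printer 2 alone: 39 minutes; printer 1 alone: 78 minutes.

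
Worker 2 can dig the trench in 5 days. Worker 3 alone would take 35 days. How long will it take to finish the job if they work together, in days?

With two workers the combined time is the product over the sum: 5·35/(5+35) = 175/40 = 35/8 days.

35/8 days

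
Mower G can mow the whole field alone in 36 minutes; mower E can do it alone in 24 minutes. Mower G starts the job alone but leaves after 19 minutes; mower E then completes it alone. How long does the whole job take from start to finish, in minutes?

91/3 minutes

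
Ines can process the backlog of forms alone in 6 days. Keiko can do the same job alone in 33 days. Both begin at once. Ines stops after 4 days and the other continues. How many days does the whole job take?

In the first 4 days the combined rate is 13/66, so 26/33 of the job is done, leaving 7/33.
After Ines leaves the rate is 1/33 per day; the remaining 7/33 takes 7 days.
Total = 4 + 7 = 11 days.

11 days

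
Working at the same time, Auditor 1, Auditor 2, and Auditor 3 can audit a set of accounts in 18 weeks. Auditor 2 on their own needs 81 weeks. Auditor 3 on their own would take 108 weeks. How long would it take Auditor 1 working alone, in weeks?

324/11 weeks

Combined rate is 1/18 per week.
Known contribution: 1/81 + 1/108 = (4 + 3)/324 = 7/324 per week.
So Auditor 1's rate is 1/18 − 7/324 = 11/324, meaning 324/11 weeks alone.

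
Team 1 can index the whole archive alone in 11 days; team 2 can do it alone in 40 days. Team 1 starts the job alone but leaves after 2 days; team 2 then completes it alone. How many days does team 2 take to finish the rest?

In 2 days team 1 does 2/11 of the job, leaving 9/11.
Team 2 works at 1/40 per day, so finishing takes 9/11 ÷ 1/40 = 360/11 days.

360/11 days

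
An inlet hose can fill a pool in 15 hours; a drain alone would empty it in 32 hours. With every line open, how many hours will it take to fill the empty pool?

480/17 hours

Net rate = 1/15 − 1/32 = (32 − 15)/480 = 17/480 per hour.
Filling time = 1 ÷ (17/480) = 480/17 hours.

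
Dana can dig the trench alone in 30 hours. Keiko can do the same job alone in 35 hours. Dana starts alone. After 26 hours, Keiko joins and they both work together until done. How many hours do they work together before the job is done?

In the first 26 hours Dana alone does 26/30 = 13/15 of the job, leaving 2/15.
Once everyone is working, combined rate: 1/30 + 1/35 = (7 + 6)/210 = 13/210 per hour.
Remaining 2/15 at 13/210 per hour takes 28/13 hours.

28/13 hours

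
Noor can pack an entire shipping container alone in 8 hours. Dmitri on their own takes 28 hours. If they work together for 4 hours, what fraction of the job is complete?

9/14

Combined rate: 1/8 + 1/28 = (7 + 2)/56 = 9/56 per hour.
In 4 hours they complete 4·9/56 = 9/14 of the job.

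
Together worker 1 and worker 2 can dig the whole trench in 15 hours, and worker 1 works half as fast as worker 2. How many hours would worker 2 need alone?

Let worker 2's rate be r; then worker 1's rate is (1/2)r, so together (1/2 + 1)r = (3/2)r = 1/15.
Thus r = 2/45 per hour.
Worker 2 alone: 45/2 hours; worker 1 alone: 45 hours.

45/2 hours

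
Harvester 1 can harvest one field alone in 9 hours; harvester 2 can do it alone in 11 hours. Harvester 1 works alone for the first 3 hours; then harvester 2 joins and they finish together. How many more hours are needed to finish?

In 3 hours harvester 1 does 3/9 = 1/3 of the job, leaving 2/3.
Harvester 1 and harvester 2 together work at 20/99 per hour, so finishing takes 2/3 ÷ 20/99 = 33/10 hours.

33/10 hours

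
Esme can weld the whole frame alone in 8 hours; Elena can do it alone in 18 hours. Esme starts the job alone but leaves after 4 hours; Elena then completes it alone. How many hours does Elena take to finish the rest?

In 4 hours Esme does 4/8 = 1/2 of the job, leaving 1/2.
Elena works at 1/18 per hour, so finishing takes 1/2 ÷ 1/18 = 9 hours.

9 hours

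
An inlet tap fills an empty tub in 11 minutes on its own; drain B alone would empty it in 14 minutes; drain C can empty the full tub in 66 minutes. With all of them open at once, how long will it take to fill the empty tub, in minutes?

Net rate = 1/11 − 1/14 − 1/66 = (42 − 33 − 7)/462 = 2/462 = 1/231 per minute.
Filling time = 1 ÷ (1/231) = 231 minutes.

231 minutes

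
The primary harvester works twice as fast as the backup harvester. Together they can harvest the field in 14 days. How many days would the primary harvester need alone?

Let the backup harvester's rate be r; then the primary harvester's rate is 2r, so together (2 + 1)r = 3r = 1/14.
Thus r = 1/42 per day.
The backup harvester alone: 42 days; the primary harvester alone: 21 days.

21 days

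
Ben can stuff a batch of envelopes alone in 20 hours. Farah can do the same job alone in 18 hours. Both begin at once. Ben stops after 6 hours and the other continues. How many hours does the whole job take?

63/5 hours

In the first 6 hours the combined rate is 19/180, so 19/30 of the job is done, leaving 11/30.
After Ben leaves the rate is 1/18 per hour; the remaining 11/30 takes 33/5 hours.
Total = 6 + 33/5 = 63/5 hours.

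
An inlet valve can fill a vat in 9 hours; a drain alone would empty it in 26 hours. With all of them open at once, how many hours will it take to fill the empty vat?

Net rate = 1/9 − 1/26 = (26 − 9)/234 = 17/234 per hour.
Filling time = 1 ÷ (17/234) = 234/17 hours.

234/17 hours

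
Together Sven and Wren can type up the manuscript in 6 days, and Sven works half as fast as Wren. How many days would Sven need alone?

18 days

Let Wren's rate be r; then Sven's rate is (1/2)r, so together (1/2 + 1)r = (3/2)r = 1/6.
Thus r = 1/9 per day.
Wren alone: 9 days; Sven alone: 18 days.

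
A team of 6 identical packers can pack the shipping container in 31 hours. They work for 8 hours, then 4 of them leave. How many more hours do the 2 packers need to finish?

69 hours

One packer does 1/186 of the job per hour.
After 8 hours with 6 packers, 8/31 is done (23/31 left).
With 2 packers the rate is 2/186 = 1/93, so the rest takes 23/31 ÷ 1/93 = 69 hours.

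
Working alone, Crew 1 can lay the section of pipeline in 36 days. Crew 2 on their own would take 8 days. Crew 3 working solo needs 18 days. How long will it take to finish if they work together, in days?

Combined rate: 1/36 + 1/8 + 1/18 = (2 + 9 + 4)/72 = 15/72 = 5/24 per day.
Time = 1 ÷ (5/24) = 24/5 days.

24/5 days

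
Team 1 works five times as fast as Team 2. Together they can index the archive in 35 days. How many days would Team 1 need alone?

42 days

Let Team 2's rate be r; then Team 1's rate is 5r, so together (5 + 1)r = 6r = 1/35.
Thus r = 1/210 per day.
Team 2 alone: 210 days; Team 1 alone: 42 days.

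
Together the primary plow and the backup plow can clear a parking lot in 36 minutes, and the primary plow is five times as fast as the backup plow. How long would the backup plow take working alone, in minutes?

216 minutes

Let the backup plow's rate be r; then the primary plow's rate is 5r, so together (5 + 1)r = 6r = 1/36.
Thus r = 1/216 per minute.
The backup plow alone: 216 minutes; the primary plow alone: 216/5 minutes.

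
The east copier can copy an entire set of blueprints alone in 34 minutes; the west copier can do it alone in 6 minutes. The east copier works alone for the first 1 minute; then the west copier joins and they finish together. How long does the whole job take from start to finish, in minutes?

119/20 minutes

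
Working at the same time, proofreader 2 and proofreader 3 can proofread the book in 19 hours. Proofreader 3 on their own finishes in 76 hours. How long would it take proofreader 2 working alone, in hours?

76/3 hours

Combined rate is 1/19 per hour.
Known contribution: 1/76 per hour.
So proofreader 2's rate is 1/19 − 1/76 = 3/76, meaning 76/3 hours alone.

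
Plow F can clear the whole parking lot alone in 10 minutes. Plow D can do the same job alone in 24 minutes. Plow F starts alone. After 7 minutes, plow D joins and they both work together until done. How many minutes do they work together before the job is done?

In the first 7 minutes plow F alone does 7/10 of the job, leaving 3/10.
Once everyone is working, combined rate: 1/10 + 1/24 = (12 + 5)/120 = 17/120 per minute.
Remaining 3/10 at 17/120 per minute takes 36/17 minutes.

36/17 minutes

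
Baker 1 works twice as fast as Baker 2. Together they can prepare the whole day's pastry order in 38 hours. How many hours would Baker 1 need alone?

Let Baker 2's rate be r; then Baker 1's rate is 2r, so together (2 + 1)r = 3r = 1/38.
Thus r = 1/114 per hour.
Baker 2 alone: 114 hours; Baker 1 alone: 57 hours.

57 hours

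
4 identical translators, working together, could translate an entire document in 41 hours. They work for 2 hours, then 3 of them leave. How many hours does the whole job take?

158 hours

One translator does 1/164 of the job per hour.
After 2 hours with 4 translators, 2/41 is done (39/41 left).
With 1 translator the rate is 1/164, so the rest takes 39/41 ÷ 1/164 = 156 hours.
Total = 2 + 156 = 158 hours.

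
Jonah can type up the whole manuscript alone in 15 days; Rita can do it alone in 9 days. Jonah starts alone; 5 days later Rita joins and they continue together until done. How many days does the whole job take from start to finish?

In 5 days Jonah does 5/15 = 1/3 of the job, leaving 2/3.
Jonah and Rita together work at 8/45 per day, so finishing takes 2/3 ÷ 8/45 = 15/4 days.
Total time = 5 + 15/4 = 35/4 days.

35/4 days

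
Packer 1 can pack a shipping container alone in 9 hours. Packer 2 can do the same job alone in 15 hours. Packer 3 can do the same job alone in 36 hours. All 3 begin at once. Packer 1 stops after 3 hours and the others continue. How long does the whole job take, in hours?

120/17 hours

In the first 3 hours the combined rate is 37/180, so 37/60 of the job is done, leaving 23/60.
After packer 1 leaves the rate is 17/180 per hour; the remaining 23/60 takes 69/17 hours.
Total = 3 + 69/17 = 120/17 hours.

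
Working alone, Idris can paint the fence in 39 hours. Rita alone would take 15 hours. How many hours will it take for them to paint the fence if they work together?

Combined rate: 1/39 + 1/15 = (5 + 13)/195 = 18/195 = 6/65 per hour.
Time = 1 ÷ (6/65) = 65/6 hours.

65/6 hours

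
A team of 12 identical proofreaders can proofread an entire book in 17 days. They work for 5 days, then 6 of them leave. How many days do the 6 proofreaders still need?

24 days

One proofreader does 1/204 of the job per day.
After 5 days with 12 proofreaders, 5/17 is done (12/17 left).
With 6 proofreaders the rate is 6/204 = 1/34, so the rest takes 12/17 ÷ 1/34 = 24 days.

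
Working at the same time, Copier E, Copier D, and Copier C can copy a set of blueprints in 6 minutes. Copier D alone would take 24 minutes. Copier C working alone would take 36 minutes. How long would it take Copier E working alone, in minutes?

Combined rate is 1/6 per minute.
Known contribution: 1/24 + 1/36 = (3 + 2)/72 = 5/72 per minute.
So Copier E's rate is 1/6 − 5/72 = 7/72, meaning 72/7 minutes alone.

72/7 minutes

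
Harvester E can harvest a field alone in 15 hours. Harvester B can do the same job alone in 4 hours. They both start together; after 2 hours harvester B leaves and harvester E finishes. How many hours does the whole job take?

15/2 hours

In the first 2 hours the combined rate is 19/60, so 19/30 of the job is done, leaving 11/30.
After harvester B leaves the rate is 1/15 per hour; the remaining 11/30 takes 11/2 hours.
Total = 2 + 11/2 = 15/2 hours.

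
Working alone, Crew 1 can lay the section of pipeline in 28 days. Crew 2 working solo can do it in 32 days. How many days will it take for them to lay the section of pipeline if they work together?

With two workers the combined time is the product over the sum: 28·32/(28+32) = 896/60 = 224/15 days.

224/15 days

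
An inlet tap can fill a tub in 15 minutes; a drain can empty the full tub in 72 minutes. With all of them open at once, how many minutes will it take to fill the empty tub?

Net rate = 1/15 − 1/72 = (24 − 5)/360 = 19/360 per minute.
Filling time = 1 ÷ (19/360) = 360/19 minutes.

360/19 minutes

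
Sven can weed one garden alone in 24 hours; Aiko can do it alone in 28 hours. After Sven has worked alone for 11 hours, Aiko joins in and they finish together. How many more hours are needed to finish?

7 hours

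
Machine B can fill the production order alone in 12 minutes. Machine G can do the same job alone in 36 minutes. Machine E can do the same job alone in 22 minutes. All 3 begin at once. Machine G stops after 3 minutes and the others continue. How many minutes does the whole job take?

121/17 minutes

In the first 3 minutes the combined rate is 31/198, so 31/66 of the job is done, leaving 35/66.
After machine G leaves the rate is 17/132 per minute; the remaining 35/66 takes 70/17 minutes.
Total = 3 + 70/17 = 121/17 minutes.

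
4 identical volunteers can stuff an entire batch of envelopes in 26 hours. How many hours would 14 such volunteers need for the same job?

Total work is 4·26 = 104 volunteer-hours.
With 14 volunteers: 104/14 = 52/7 hours.

52/7 hours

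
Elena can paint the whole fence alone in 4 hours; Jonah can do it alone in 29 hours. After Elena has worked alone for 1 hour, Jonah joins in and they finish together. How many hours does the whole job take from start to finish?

In 1 hour Elena does 1/4 of the job, leaving 3/4.
Elena and Jonah together work at 33/116 per hour, so finishing takes 3/4 ÷ 33/116 = 29/11 hours.
Total time = 1 + 29/11 = 40/11 hours.

40/11 hours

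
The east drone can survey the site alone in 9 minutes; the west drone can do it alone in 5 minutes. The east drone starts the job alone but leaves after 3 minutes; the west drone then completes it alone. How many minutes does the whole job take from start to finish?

19/3 minutes

In 3 minutes the east drone does 3/9 = 1/3 of the job, leaving 2/3.
The west drone works at 1/5 per minute, so finishing takes 2/3 ÷ 1/5 = 10/3 minutes.
Total time = 3 + 10/3 = 19/3 minutes.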